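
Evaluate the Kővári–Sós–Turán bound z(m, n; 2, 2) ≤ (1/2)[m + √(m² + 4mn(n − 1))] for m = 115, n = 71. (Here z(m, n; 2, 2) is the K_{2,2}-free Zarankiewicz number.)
z(115, 71; 2, 2) ≤ (1/2)[115 + √(115² + 4·115·71·70)] = (1/2)[115 + √2299425] = 815.6928

Kővári–Sós–Turán: let r_1, ..., r_115 be the row sums and z = Σ r_i the total number of 1s. Each pair of columns can share at most one row with both entries 1 (else a 2×2 all-ones block appears), so Σ_i C(r_i, 2) ≤ C(71, 2) = 2485. By convexity Σ_i C(r_i, 2) ≥ 115·C(z/115, 2) = z(z − 115)/(2·115), giving z² − 115z − 115·71·70 ≤ 0 and hence z ≤ (1/2)[115 + √(13225 + 4·571550)] = (1/2)[115 + √2299425] ≈ (1/2)(115 + 1516.3855) = 815.6928.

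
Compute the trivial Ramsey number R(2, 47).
R(2, 47) = 47

R(2, k) = k for all k ≥ 2: in a 2-colouring of K_k, either some edge is red (a red K_2) or all edges are blue (a blue K_k). And K_{46} coloured all-blue has no blue K_47, so R(2, 47) > 46. Hence R(2, 47) = 47.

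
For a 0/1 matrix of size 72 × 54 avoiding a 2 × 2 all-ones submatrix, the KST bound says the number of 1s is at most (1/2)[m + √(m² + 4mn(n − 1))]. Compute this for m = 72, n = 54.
z(72, 54; 2, 2) ≤ (1/2)[72 + √(72² + 4·72·54·53)] = (1/2)[72 + √829440] = 491.368

Kővári–Sós–Turán: let r_1, ..., r_72 be the row sums and z = Σ r_i the total number of 1s. Each pair of columns can share at most one row with both entries 1 (else a 2×2 all-ones block appears), so Σ_i C(r_i, 2) ≤ C(54, 2) = 1431. By convexity Σ_i C(r_i, 2) ≥ 72·C(z/72, 2) = z(z − 72)/(2·72), giving z² − 72z − 72·54·53 ≤ 0 and hence z ≤ (1/2)[72 + √(5184 + 4·206064)] = (1/2)[72 + √829440] ≈ (1/2)(72 + 910.736) = 491.368.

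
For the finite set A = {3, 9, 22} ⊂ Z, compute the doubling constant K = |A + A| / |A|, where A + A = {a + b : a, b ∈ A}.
K = |A + A| / |A| = 6/3 = 2

Enumerate A + A = {a + b : a, b ∈ A}. With |A| = 3, there are |A|^2 = 9 ordered sum pairs; collecting distinct values, A + A = {6, 12, 18, 25, 31, 44}, so |A + A| = 6. Thus K = 6/3 = 2. For comparison, the minimum possible |A + A| over all 3-element sets is 2·3 − 1 = 5 (so min K = 5/3), attained only by arithmetic progressions.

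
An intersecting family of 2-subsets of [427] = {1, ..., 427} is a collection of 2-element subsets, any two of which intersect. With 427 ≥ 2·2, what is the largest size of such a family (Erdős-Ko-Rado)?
max |F| = C(426, 1) = 426

The Erdős-Ko-Rado theorem states: for n ≥ 2k, an intersecting family of k-subsets of an n-element set has size at most C(n − 1, k − 1), with equality for 'star' families {A ⊆ [n] : |A| = k, i ∈ A} (fix an element i). For n = 427, k = 2: C(426, 1) = 426.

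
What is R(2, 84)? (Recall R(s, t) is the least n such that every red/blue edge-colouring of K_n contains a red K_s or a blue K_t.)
R(2, 84) = 84

R(2, k) = k for all k ≥ 2: in a 2-colouring of K_k, either some edge is red (a red K_2) or all edges are blue (a blue K_k). And K_{83} coloured all-blue has no blue K_84, so R(2, 84) > 83. Hence R(2, 84) = 84.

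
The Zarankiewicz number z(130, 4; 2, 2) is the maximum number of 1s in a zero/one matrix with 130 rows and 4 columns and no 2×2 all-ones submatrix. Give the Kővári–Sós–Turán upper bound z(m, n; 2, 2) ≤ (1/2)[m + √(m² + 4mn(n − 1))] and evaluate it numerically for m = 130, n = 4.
z(130, 4; 2, 2) ≤ (1/2)[130 + √(130² + 4·130·4·3)] = (1/2)[130 + √23140] = 141.0592

Kővári–Sós–Turán: let r_1, ..., r_130 be the row sums and z = Σ r_i the total number of 1s. Each pair of columns can share at most one row with both entries 1 (else a 2×2 all-ones block appears), so Σ_i C(r_i, 2) ≤ C(4, 2) = 6. By convexity Σ_i C(r_i, 2) ≥ 130·C(z/130, 2) = z(z − 130)/(2·130), giving z² − 130z − 130·4·3 ≤ 0 and hence z ≤ (1/2)[130 + √(16900 + 4·1560)] = (1/2)[130 + √23140] ≈ (1/2)(130 + 152.1184) = 141.0592.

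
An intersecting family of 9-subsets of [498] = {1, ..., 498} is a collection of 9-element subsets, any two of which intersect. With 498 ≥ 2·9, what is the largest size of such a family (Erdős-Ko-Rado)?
max |F| = C(497, 8) = 87244746248830170

The Erdős-Ko-Rado theorem states: for n ≥ 2k, an intersecting family of k-subsets of an n-element set has size at most C(n − 1, k − 1), with equality for 'star' families {A ⊆ [n] : |A| = k, i ∈ A} (fix an element i). For n = 498, k = 9: C(497, 8) = 87244746248830170.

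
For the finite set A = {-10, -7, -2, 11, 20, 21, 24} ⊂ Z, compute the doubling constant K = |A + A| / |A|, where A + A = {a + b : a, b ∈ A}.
K = |A + A| / |A| = 26/7

Enumerate A + A = {a + b : a, b ∈ A}. With |A| = 7, there are |A|^2 = 49 ordered sum pairs; collecting distinct values, A + A = {-20, -17, -14, -12, -9, -4, 1, 4, 9, 10, 11, 13, 14, 17, 18, 19, 22, 31, 32, 35, 40, 41, 42, 44, 45, 48}, so |A + A| = 26. Thus K = 26/7. For comparison, the minimum possible |A + A| over all 7-element sets is 2·7 − 1 = 13 (so min K = 13/7), attained only by arithmetic progressions.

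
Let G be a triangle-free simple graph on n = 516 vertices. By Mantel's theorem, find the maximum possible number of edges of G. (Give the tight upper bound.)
ex(516, K_3) = ⌊516^2/4⌋ = 66564

Mantel (1907): a triangle-free graph on n vertices has at most ⌊n^2/4⌋ edges, with equality for the complete bipartite graph K_{⌊n/2⌋, ⌈n/2⌉}. For n = 516: ⌊516^2/4⌋ = ⌊266256/4⌋ = 66564. The extremal graph is K_{258, 258}, which has 258·258 = 66564 edges.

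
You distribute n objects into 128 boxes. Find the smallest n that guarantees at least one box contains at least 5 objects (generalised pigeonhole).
n = (5 − 1)·128 + 1 = 513

By the generalised pigeonhole principle, to guarantee some box contains ≥ r objects we need more than (r − 1) · k objects total. Threshold: n = (r − 1) · k + 1. With r = 5 and k = 128: n = 4 · 128 + 1 = 512 + 1 = 513. For n = 512 = 4 · 128, we can put exactly 4 objects in every box, avoiding 5 in any single one — so 513 is tight.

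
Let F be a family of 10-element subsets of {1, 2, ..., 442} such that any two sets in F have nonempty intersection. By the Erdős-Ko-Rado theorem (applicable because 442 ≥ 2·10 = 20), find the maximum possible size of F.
max |F| = C(441, 9) = 1601406816880108315

The Erdős-Ko-Rado theorem states: for n ≥ 2k, an intersecting family of k-subsets of an n-element set has size at most C(n − 1, k − 1), with equality for 'star' families {A ⊆ [n] : |A| = k, i ∈ A} (fix an element i). For n = 442, k = 10: C(441, 9) = 1601406816880108315.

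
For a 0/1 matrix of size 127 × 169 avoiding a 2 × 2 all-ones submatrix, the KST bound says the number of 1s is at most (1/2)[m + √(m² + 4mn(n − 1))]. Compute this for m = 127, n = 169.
z(127, 169; 2, 2) ≤ (1/2)[127 + √(127² + 4·127·169·168)] = (1/2)[127 + √14439265] = 1963.4516

Kővári–Sós–Turán: let r_1, ..., r_127 be the row sums and z = Σ r_i the total number of 1s. Each pair of columns can share at most one row with both entries 1 (else a 2×2 all-ones block appears), so Σ_i C(r_i, 2) ≤ C(169, 2) = 14196. By convexity Σ_i C(r_i, 2) ≥ 127·C(z/127, 2) = z(z − 127)/(2·127), giving z² − 127z − 127·169·168 ≤ 0 and hence z ≤ (1/2)[127 + √(16129 + 4·3605784)] = (1/2)[127 + √14439265] ≈ (1/2)(127 + 3799.9033) = 1963.4516.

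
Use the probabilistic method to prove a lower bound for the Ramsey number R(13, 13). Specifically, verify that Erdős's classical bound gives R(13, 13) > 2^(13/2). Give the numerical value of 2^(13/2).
2^(13/2) = 90.5097; so R(13, 13) > 90.5097

Colour each edge of K_n uniformly at random with red/blue. The expected number of monochromatic K_13 is C(n, 13) · 2 · 2^(−C(13,2)). If C(n, 13) · 2^(1 − C(13,2)) < 1, then with positive probability no monochromatic K_13 exists, so R(13, 13) > n. The standard estimate C(n, 13) ≤ n^13/13! shows this inequality holds whenever n ≤ 2^(13/2) (since 13! · 2^(C(13,2) − 1) > 2^(13^2/2) ≥ n^13). Hence R(13, 13) > 2^(13/2) = 90.5097.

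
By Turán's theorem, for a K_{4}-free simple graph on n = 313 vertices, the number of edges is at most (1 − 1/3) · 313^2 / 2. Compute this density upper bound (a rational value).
Turán density bound = (2/3) · 313^2/2 = 97969/3 ≈ 32656.3333

Turán's theorem: ex(n, K_{r+1}) is achieved by the complete r-partite Turán graph T(n, r) with parts as balanced as possible, and is at most (1 − 1/r) · n^2/2. For r = 3, n = 313: the density bound is (2/3) · 97969/2 = 97969/3 ≈ 32656.3333. The integer-valued extremum is e(T(313, 3)) = 32656, which is strictly less than the density bound 97969/3 since 3 ∤ 313 (the parts of T(313, 3) cannot all be equal).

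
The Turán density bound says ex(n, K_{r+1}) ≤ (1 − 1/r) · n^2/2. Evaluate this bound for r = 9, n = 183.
Turán density bound = (8/9) · 183^2/2 = 14884

Turán's theorem: ex(n, K_{r+1}) is achieved by the complete r-partite Turán graph T(n, r) with parts as balanced as possible, and is at most (1 − 1/r) · n^2/2. For r = 9, n = 183: the density bound is (8/9) · 33489/2 = 14884. The integer-valued extremum is e(T(183, 9)) = 14883, which is strictly less than the density bound 14884 since 9 ∤ 183 (the parts of T(183, 9) cannot all be equal).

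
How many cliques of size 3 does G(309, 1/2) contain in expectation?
E[# K_3] = C(309, 3) · (1/2)^C(3, 2) = 4869634 / 2^3 = 2434817/4 = 608704.25

For each 3-subset S of vertices (there are C(309, 3) = 4869634 such S), let X_S = 1 if S induces a K_3 (all C(3, 2) = 3 edges present). Then P(X_S = 1) = (1/2)^3 = 1/8. By linearity of expectation, E[# K_3] = C(309, 3) · (1/2)^3 = 4869634 / 8 = 2434817/4 = 608704.25.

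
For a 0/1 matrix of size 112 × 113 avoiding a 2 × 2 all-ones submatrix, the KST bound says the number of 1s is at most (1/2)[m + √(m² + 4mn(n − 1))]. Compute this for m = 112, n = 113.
z(112, 113; 2, 2) ≤ (1/2)[112 + √(112² + 4·112·113·112)] = (1/2)[112 + √5682432] = 1247.8926

Kővári–Sós–Turán: let r_1, ..., r_112 be the row sums and z = Σ r_i the total number of 1s. Each pair of columns can share at most one row with both entries 1 (else a 2×2 all-ones block appears), so Σ_i C(r_i, 2) ≤ C(113, 2) = 6328. By convexity Σ_i C(r_i, 2) ≥ 112·C(z/112, 2) = z(z − 112)/(2·112), giving z² − 112z − 112·113·112 ≤ 0 and hence z ≤ (1/2)[112 + √(12544 + 4·1417472)] = (1/2)[112 + √5682432] ≈ (1/2)(112 + 2383.7852) = 1247.8926.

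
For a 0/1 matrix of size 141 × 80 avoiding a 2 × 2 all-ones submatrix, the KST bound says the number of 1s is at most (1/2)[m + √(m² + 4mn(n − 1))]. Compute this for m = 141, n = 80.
z(141, 80; 2, 2) ≤ (1/2)[141 + √(141² + 4·141·80·79)] = (1/2)[141 + √3584361] = 1017.1204

Kővári–Sós–Turán: let r_1, ..., r_141 be the row sums and z = Σ r_i the total number of 1s. Each pair of columns can share at most one row with both entries 1 (else a 2×2 all-ones block appears), so Σ_i C(r_i, 2) ≤ C(80, 2) = 3160. By convexity Σ_i C(r_i, 2) ≥ 141·C(z/141, 2) = z(z − 141)/(2·141), giving z² − 141z − 141·80·79 ≤ 0 and hence z ≤ (1/2)[141 + √(19881 + 4·891120)] = (1/2)[141 + √3584361] ≈ (1/2)(141 + 1893.2409) = 1017.1204.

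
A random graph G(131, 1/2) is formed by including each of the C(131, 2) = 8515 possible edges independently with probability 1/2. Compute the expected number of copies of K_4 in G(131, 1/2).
E[# K_4] = C(131, 4) · (1/2)^C(4, 2) = 11716640 / 2^6 = 366145/2 = 183072.5

For each 4-subset S of vertices (there are C(131, 4) = 11716640 such S), let X_S = 1 if S induces a K_4 (all C(4, 2) = 6 edges present). Then P(X_S = 1) = (1/2)^6 = 1/64. By linearity of expectation, E[# K_4] = C(131, 4) · (1/2)^6 = 11716640 / 64 = 366145/2 = 183072.5.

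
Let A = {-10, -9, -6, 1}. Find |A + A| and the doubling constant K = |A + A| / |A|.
K = |A + A| / |A| = 10/4 = 5/2

Enumerate A + A = {a + b : a, b ∈ A}. With |A| = 4, there are |A|^2 = 16 ordered sum pairs; collecting distinct values, A + A = {-20, -19, -18, -16, -15, -12, -9, -8, -5, 2}, so |A + A| = 10. Thus K = 10/4 = 5/2. For comparison, the minimum possible |A + A| over all 4-element sets is 2·4 − 1 = 7 (so min K = 7/4), attained only by arithmetic progressions.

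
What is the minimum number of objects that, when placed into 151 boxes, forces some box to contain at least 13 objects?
n = (13 − 1)·151 + 1 = 1813

By the generalised pigeonhole principle, to guarantee some box contains ≥ r objects we need more than (r − 1) · k objects total. Threshold: n = (r − 1) · k + 1. With r = 13 and k = 151: n = 12 · 151 + 1 = 1812 + 1 = 1813. For n = 1812 = 12 · 151, we can put exactly 12 objects in every box, avoiding 13 in any single one — so 1813 is tight.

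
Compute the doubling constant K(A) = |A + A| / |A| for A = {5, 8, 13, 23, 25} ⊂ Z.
K = |A + A| / |A| = 15/5 = 3

Enumerate A + A = {a + b : a, b ∈ A}. With |A| = 5, there are |A|^2 = 25 ordered sum pairs; collecting distinct values, A + A = {10, 13, 16, 18, 21, 26, 28, 30, 31, 33, 36, 38, 46, 48, 50}, so |A + A| = 15. Thus K = 15/5 = 3. For comparison, the minimum possible |A + A| over all 5-element sets is 2·5 − 1 = 9 (so min K = 9/5), attained only by arithmetic progressions.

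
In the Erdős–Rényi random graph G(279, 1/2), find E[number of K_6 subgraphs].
E[# K_6] = C(279, 6) · (1/2)^C(6, 2) = 620566904595 / 2^15 ≈ 18938198.992767

For each 6-subset S of vertices (there are C(279, 6) = 620566904595 such S), let X_S = 1 if S induces a K_6 (all C(6, 2) = 15 edges present). Then P(X_S = 1) = (1/2)^15 = 1/32768. By linearity of expectation, E[# K_6] = C(279, 6) · (1/2)^15 = 620566904595 / 32768 ≈ 18938198.992767.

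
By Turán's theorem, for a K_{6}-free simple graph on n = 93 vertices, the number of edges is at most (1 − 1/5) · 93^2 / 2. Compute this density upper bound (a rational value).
Turán density bound = (4/5) · 93^2/2 = 17298/5 ≈ 3459.6

Turán's theorem: ex(n, K_{r+1}) is achieved by the complete r-partite Turán graph T(n, r) with parts as balanced as possible, and is at most (1 − 1/r) · n^2/2. For r = 5, n = 93: the density bound is (4/5) · 8649/2 = 17298/5 ≈ 3459.6. The integer-valued extremum is e(T(93, 5)) = 3459, which is strictly less than the density bound 17298/5 since 5 ∤ 93 (the parts of T(93, 5) cannot all be equal).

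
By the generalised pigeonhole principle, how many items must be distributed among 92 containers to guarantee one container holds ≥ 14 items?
n = (14 − 1)·92 + 1 = 1197

By the generalised pigeonhole principle, to guarantee some box contains ≥ r objects we need more than (r − 1) · k objects total. Threshold: n = (r − 1) · k + 1. With r = 14 and k = 92: n = 13 · 92 + 1 = 1196 + 1 = 1197. For n = 1196 = 13 · 92, we can put exactly 13 objects in every box, avoiding 14 in any single one — so 1197 is tight.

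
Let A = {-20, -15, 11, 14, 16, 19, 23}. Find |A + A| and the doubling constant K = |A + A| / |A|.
K = |A + A| / |A| = 25/7

Enumerate A + A = {a + b : a, b ∈ A}. With |A| = 7, there are |A|^2 = 49 ordered sum pairs; collecting distinct values, A + A = {-40, -35, -30, -9, -6, -4, -1, 1, 3, 4, 8, 22, 25, 27, 28, 30, 32, 33, 34, 35, 37, 38, 39, 42, 46}, so |A + A| = 25. Thus K = 25/7. For comparison, the minimum possible |A + A| over all 7-element sets is 2·7 − 1 = 13 (so min K = 13/7), attained only by arithmetic progressions.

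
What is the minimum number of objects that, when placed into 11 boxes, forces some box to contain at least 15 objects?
n = (15 − 1)·11 + 1 = 155

By the generalised pigeonhole principle, to guarantee some box contains ≥ r objects we need more than (r − 1) · k objects total. Threshold: n = (r − 1) · k + 1. With r = 15 and k = 11: n = 14 · 11 + 1 = 154 + 1 = 155. For n = 154 = 14 · 11, we can put exactly 14 objects in every box, avoiding 15 in any single one — so 155 is tight.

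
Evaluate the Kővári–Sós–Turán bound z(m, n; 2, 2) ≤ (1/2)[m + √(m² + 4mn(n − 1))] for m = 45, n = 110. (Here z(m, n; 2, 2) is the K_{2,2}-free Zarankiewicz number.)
z(45, 110; 2, 2) ≤ (1/2)[45 + √(45² + 4·45·110·109)] = (1/2)[45 + √2160225] = 757.3852

Kővári–Sós–Turán: let r_1, ..., r_45 be the row sums and z = Σ r_i the total number of 1s. Each pair of columns can share at most one row with both entries 1 (else a 2×2 all-ones block appears), so Σ_i C(r_i, 2) ≤ C(110, 2) = 5995. By convexity Σ_i C(r_i, 2) ≥ 45·C(z/45, 2) = z(z − 45)/(2·45), giving z² − 45z − 45·110·109 ≤ 0 and hence z ≤ (1/2)[45 + √(2025 + 4·539550)] = (1/2)[45 + √2160225] ≈ (1/2)(45 + 1469.7704) = 757.3852.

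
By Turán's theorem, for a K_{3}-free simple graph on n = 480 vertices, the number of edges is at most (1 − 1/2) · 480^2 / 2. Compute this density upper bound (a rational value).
Turán density bound = (1/2) · 480^2/2 = 57600

Turán's theorem: ex(n, K_{r+1}) is achieved by the complete r-partite Turán graph T(n, r) with parts as balanced as possible, and is at most (1 − 1/r) · n^2/2. For r = 2, n = 480: the density bound is (1/2) · 230400/2 = 57600. Since 2 ∣ 480, the Turán graph T(480, 2) has parts of equal size 240, and its edge count e(T(480, 2)) = 57600 attains the density bound exactly.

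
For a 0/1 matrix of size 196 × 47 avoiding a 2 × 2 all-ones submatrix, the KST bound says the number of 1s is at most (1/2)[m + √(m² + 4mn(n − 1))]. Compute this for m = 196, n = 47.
z(196, 47; 2, 2) ≤ (1/2)[196 + √(196² + 4·196·47·46)] = (1/2)[196 + √1733424] = 756.2978

Kővári–Sós–Turán: let r_1, ..., r_196 be the row sums and z = Σ r_i the total number of 1s. Each pair of columns can share at most one row with both entries 1 (else a 2×2 all-ones block appears), so Σ_i C(r_i, 2) ≤ C(47, 2) = 1081. By convexity Σ_i C(r_i, 2) ≥ 196·C(z/196, 2) = z(z − 196)/(2·196), giving z² − 196z − 196·47·46 ≤ 0 and hence z ≤ (1/2)[196 + √(38416 + 4·423752)] = (1/2)[196 + √1733424] ≈ (1/2)(196 + 1316.5956) = 756.2978.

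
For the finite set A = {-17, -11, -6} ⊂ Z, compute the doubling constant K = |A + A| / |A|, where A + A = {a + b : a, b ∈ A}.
K = |A + A| / |A| = 6/3 = 2

Enumerate A + A = {a + b : a, b ∈ A}. With |A| = 3, there are |A|^2 = 9 ordered sum pairs; collecting distinct values, A + A = {-34, -28, -23, -22, -17, -12}, so |A + A| = 6. Thus K = 6/3 = 2. For comparison, the minimum possible |A + A| over all 3-element sets is 2·3 − 1 = 5 (so min K = 5/3), attained only by arithmetic progressions.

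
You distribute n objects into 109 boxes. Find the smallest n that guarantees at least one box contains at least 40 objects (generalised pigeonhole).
n = (40 − 1)·109 + 1 = 4252

By the generalised pigeonhole principle, to guarantee some box contains ≥ r objects we need more than (r − 1) · k objects total. Threshold: n = (r − 1) · k + 1. With r = 40 and k = 109: n = 39 · 109 + 1 = 4251 + 1 = 4252. For n = 4251 = 39 · 109, we can put exactly 39 objects in every box, avoiding 40 in any single one — so 4252 is tight.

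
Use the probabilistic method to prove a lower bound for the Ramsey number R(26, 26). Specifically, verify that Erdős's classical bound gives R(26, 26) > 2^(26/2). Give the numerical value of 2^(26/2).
2^(26/2) = 8192; so R(26, 26) > 8192

Colour each edge of K_n uniformly at random with red/blue. The expected number of monochromatic K_26 is C(n, 26) · 2 · 2^(−C(26,2)). If C(n, 26) · 2^(1 − C(26,2)) < 1, then with positive probability no monochromatic K_26 exists, so R(26, 26) > n. The standard estimate C(n, 26) ≤ n^26/26! shows this inequality holds whenever n ≤ 2^(26/2) (since 26! · 2^(C(26,2) − 1) > 2^(26^2/2) ≥ n^26). Hence R(26, 26) > 2^(26/2) = 8192.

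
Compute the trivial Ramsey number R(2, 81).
R(2, 81) = 81

R(2, k) = k for all k ≥ 2: in a 2-colouring of K_k, either some edge is red (a red K_2) or all edges are blue (a blue K_k). And K_{80} coloured all-blue has no blue K_81, so R(2, 81) > 80. Hence R(2, 81) = 81.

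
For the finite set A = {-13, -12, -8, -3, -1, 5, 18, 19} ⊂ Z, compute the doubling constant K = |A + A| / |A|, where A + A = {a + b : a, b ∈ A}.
K = |A + A| / |A| = 33/8

Enumerate A + A = {a + b : a, b ∈ A}. With |A| = 8, there are |A|^2 = 64 ordered sum pairs; collecting distinct values, A + A = {-26, -25, -24, -21, -20, -16, -15, -14, -13, -11, -9, -8, -7, -6, -4, -3, -2, 2, 4, 5, 6, 7, 10, 11, 15, 16, 17, 18, 23, 24, 36, 37, 38}, so |A + A| = 33. Thus K = 33/8. For comparison, the minimum possible |A + A| over all 8-element sets is 2·8 − 1 = 15 (so min K = 15/8), attained only by arithmetic progressions.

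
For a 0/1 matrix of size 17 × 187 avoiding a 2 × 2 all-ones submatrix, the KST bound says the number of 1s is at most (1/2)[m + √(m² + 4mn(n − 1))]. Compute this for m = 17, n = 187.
z(17, 187; 2, 2) ≤ (1/2)[17 + √(17² + 4·17·187·186)] = (1/2)[17 + √2365465] = 777.5034

Kővári–Sós–Turán: let r_1, ..., r_17 be the row sums and z = Σ r_i the total number of 1s. Each pair of columns can share at most one row with both entries 1 (else a 2×2 all-ones block appears), so Σ_i C(r_i, 2) ≤ C(187, 2) = 17391. By convexity Σ_i C(r_i, 2) ≥ 17·C(z/17, 2) = z(z − 17)/(2·17), giving z² − 17z − 17·187·186 ≤ 0 and hence z ≤ (1/2)[17 + √(289 + 4·591294)] = (1/2)[17 + √2365465] ≈ (1/2)(17 + 1538.0068) = 777.5034.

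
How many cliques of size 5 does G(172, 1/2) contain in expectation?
E[# K_5] = C(172, 5) · (1/2)^C(5, 2) = 1183009464 / 2^10 = 147876183/128 = 1155282.6796875

For each 5-subset S of vertices (there are C(172, 5) = 1183009464 such S), let X_S = 1 if S induces a K_5 (all C(5, 2) = 10 edges present). Then P(X_S = 1) = (1/2)^10 = 1/1024. By linearity of expectation, E[# K_5] = C(172, 5) · (1/2)^10 = 1183009464 / 1024 = 147876183/128 = 1155282.6796875.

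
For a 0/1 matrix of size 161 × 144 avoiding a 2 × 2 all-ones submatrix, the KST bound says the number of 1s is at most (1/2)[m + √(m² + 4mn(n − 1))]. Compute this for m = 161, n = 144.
z(161, 144; 2, 2) ≤ (1/2)[161 + √(161² + 4·161·144·143)] = (1/2)[161 + √13287169] = 1903.0785

Kővári–Sós–Turán: let r_1, ..., r_161 be the row sums and z = Σ r_i the total number of 1s. Each pair of columns can share at most one row with both entries 1 (else a 2×2 all-ones block appears), so Σ_i C(r_i, 2) ≤ C(144, 2) = 10296. By convexity Σ_i C(r_i, 2) ≥ 161·C(z/161, 2) = z(z − 161)/(2·161), giving z² − 161z − 161·144·143 ≤ 0 and hence z ≤ (1/2)[161 + √(25921 + 4·3315312)] = (1/2)[161 + √13287169] ≈ (1/2)(161 + 3645.1569) = 1903.0785.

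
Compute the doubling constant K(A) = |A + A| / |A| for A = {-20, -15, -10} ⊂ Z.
K = |A + A| / |A| = 5/3

Enumerate A + A = {a + b : a, b ∈ A}. With |A| = 3, there are |A|^2 = 9 ordered sum pairs; collecting distinct values, A + A = {-40, -35, -30, -25, -20}, so |A + A| = 5. Thus K = 5/3. Here |A + A| = 2|A| − 1 = 5, the minimum possible — so K = 5/3 is minimal, which holds iff A is an arithmetic progression.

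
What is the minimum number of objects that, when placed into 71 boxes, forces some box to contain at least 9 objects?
n = (9 − 1)·71 + 1 = 569

By the generalised pigeonhole principle, to guarantee some box contains ≥ r objects we need more than (r − 1) · k objects total. Threshold: n = (r − 1) · k + 1. With r = 9 and k = 71: n = 8 · 71 + 1 = 568 + 1 = 569. For n = 568 = 8 · 71, we can put exactly 8 objects in every box, avoiding 9 in any single one — so 569 is tight.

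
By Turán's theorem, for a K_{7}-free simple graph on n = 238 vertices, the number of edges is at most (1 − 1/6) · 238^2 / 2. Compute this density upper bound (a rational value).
Turán density bound = (5/6) · 238^2/2 = 70805/3 ≈ 23601.6667

Turán's theorem: ex(n, K_{r+1}) is achieved by the complete r-partite Turán graph T(n, r) with parts as balanced as possible, and is at most (1 − 1/r) · n^2/2. For r = 6, n = 238: the density bound is (5/6) · 56644/2 = 70805/3 ≈ 23601.6667. The integer-valued extremum is e(T(238, 6)) = 23601, which is strictly less than the density bound 70805/3 since 6 ∤ 238 (the parts of T(238, 6) cannot all be equal).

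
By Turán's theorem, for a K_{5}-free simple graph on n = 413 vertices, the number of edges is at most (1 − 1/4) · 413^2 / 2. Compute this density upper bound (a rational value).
Turán density bound = (3/4) · 413^2/2 = 511707/8 ≈ 63963.375

Turán's theorem: ex(n, K_{r+1}) is achieved by the complete r-partite Turán graph T(n, r) with parts as balanced as possible, and is at most (1 − 1/r) · n^2/2. For r = 4, n = 413: the density bound is (3/4) · 170569/2 = 511707/8 ≈ 63963.375. The integer-valued extremum is e(T(413, 4)) = 63963, which is strictly less than the density bound 511707/8 since 4 ∤ 413 (the parts of T(413, 4) cannot all be equal).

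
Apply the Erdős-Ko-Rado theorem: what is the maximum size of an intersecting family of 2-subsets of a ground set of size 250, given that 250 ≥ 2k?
max |F| = C(249, 1) = 249

The Erdős-Ko-Rado theorem states: for n ≥ 2k, an intersecting family of k-subsets of an n-element set has size at most C(n − 1, k − 1), with equality for 'star' families {A ⊆ [n] : |A| = k, i ∈ A} (fix an element i). For n = 250, k = 2: C(249, 1) = 249.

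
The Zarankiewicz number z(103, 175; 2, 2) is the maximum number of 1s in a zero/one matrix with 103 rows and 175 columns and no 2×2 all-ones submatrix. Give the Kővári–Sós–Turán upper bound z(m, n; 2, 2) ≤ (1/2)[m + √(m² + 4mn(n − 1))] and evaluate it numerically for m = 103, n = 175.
z(103, 175; 2, 2) ≤ (1/2)[103 + √(103² + 4·103·175·174)] = (1/2)[103 + √12556009] = 1823.223

Kővári–Sós–Turán: let r_1, ..., r_103 be the row sums and z = Σ r_i the total number of 1s. Each pair of columns can share at most one row with both entries 1 (else a 2×2 all-ones block appears), so Σ_i C(r_i, 2) ≤ C(175, 2) = 15225. By convexity Σ_i C(r_i, 2) ≥ 103·C(z/103, 2) = z(z − 103)/(2·103), giving z² − 103z − 103·175·174 ≤ 0 and hence z ≤ (1/2)[103 + √(10609 + 4·3136350)] = (1/2)[103 + √12556009] ≈ (1/2)(103 + 3543.4459) = 1823.223.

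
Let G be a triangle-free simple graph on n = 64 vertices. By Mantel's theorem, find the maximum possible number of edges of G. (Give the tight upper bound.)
ex(64, K_3) = ⌊64^2/4⌋ = 1024

Mantel (1907): a triangle-free graph on n vertices has at most ⌊n^2/4⌋ edges, with equality for the complete bipartite graph K_{⌊n/2⌋, ⌈n/2⌉}. For n = 64: ⌊64^2/4⌋ = ⌊4096/4⌋ = 1024. The extremal graph is K_{32, 32}, which has 32·32 = 1024 edges.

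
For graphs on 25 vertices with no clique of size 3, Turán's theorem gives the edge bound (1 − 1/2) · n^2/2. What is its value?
Turán density bound = (1/2) · 25^2/2 = 625/4 ≈ 156.25

Turán's theorem: ex(n, K_{r+1}) is achieved by the complete r-partite Turán graph T(n, r) with parts as balanced as possible, and is at most (1 − 1/r) · n^2/2. For r = 2, n = 25: the density bound is (1/2) · 625/2 = 625/4 ≈ 156.25. The integer-valued extremum is e(T(25, 2)) = 156, which is strictly less than the density bound 625/4 since 2 ∤ 25 (the parts of T(25, 2) cannot all be equal).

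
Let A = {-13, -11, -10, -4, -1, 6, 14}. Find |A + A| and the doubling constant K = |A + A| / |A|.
K = |A + A| / |A| = 26/7

Enumerate A + A = {a + b : a, b ∈ A}. With |A| = 7, there are |A|^2 = 49 ordered sum pairs; collecting distinct values, A + A = {-26, -24, -23, -22, -21, -20, -17, -15, -14, -12, -11, -8, -7, -5, -4, -2, 1, 2, 3, 4, 5, 10, 12, 13, 20, 28}, so |A + A| = 26. Thus K = 26/7. For comparison, the minimum possible |A + A| over all 7-element sets is 2·7 − 1 = 13 (so min K = 13/7), attained only by arithmetic progressions.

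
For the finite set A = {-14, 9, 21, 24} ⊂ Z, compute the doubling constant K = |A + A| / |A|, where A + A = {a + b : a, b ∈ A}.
K = |A + A| / |A| = 10/4 = 5/2

Enumerate A + A = {a + b : a, b ∈ A}. With |A| = 4, there are |A|^2 = 16 ordered sum pairs; collecting distinct values, A + A = {-28, -5, 7, 10, 18, 30, 33, 42, 45, 48}, so |A + A| = 10. Thus K = 10/4 = 5/2. For comparison, the minimum possible |A + A| over all 4-element sets is 2·4 − 1 = 7 (so min K = 7/4), attained only by arithmetic progressions.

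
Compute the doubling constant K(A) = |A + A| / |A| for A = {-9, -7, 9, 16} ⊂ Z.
K = |A + A| / |A| = 10/4 = 5/2

Enumerate A + A = {a + b : a, b ∈ A}. With |A| = 4, there are |A|^2 = 16 ordered sum pairs; collecting distinct values, A + A = {-18, -16, -14, 0, 2, 7, 9, 18, 25, 32}, so |A + A| = 10. Thus K = 10/4 = 5/2. For comparison, the minimum possible |A + A| over all 4-element sets is 2·4 − 1 = 7 (so min K = 7/4), attained only by arithmetic progressions.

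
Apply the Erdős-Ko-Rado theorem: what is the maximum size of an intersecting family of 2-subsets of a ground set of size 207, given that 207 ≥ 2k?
max |F| = C(206, 1) = 206

Erdős-Ko-Rado (1961): when n ≥ 2k, max |F| = C(n−1, k−1). The bound is attained by the star {A : i ∈ A} for any fixed i ∈ [n]. Here C(207−1, 2−1) = C(206, 1) = 206.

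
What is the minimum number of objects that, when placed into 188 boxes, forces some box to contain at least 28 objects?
n = (28 − 1)·188 + 1 = 5077

By the generalised pigeonhole principle, to guarantee some box contains ≥ r objects we need more than (r − 1) · k objects total. Threshold: n = (r − 1) · k + 1. With r = 28 and k = 188: n = 27 · 188 + 1 = 5076 + 1 = 5077. For n = 5076 = 27 · 188, we can put exactly 27 objects in every box, avoiding 28 in any single one — so 5077 is tight.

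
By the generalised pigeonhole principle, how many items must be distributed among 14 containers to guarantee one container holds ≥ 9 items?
n = (9 − 1)·14 + 1 = 113

By the generalised pigeonhole principle, to guarantee some box contains ≥ r objects we need more than (r − 1) · k objects total. Threshold: n = (r − 1) · k + 1. With r = 9 and k = 14: n = 8 · 14 + 1 = 112 + 1 = 113. For n = 112 = 8 · 14, we can put exactly 8 objects in every box, avoiding 9 in any single one — so 113 is tight.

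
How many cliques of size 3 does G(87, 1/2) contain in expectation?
E[# K_3] = C(87, 3) · (1/2)^C(3, 2) = 105995 / 2^3 = 13249.375

For each 3-subset S of vertices (there are C(87, 3) = 105995 such S), let X_S = 1 if S induces a K_3 (all C(3, 2) = 3 edges present). Then P(X_S = 1) = (1/2)^3 = 1/8. By linearity of expectation, E[# K_3] = C(87, 3) · (1/2)^3 = 105995 / 8 = 13249.375.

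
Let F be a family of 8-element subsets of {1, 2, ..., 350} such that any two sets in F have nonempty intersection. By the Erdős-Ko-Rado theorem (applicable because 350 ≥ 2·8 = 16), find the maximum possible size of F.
max |F| = C(349, 7) = 117774526188844

Erdős-Ko-Rado (1961): when n ≥ 2k, max |F| = C(n−1, k−1). The bound is attained by the star {A : i ∈ A} for any fixed i ∈ [n]. Here C(350−1, 8−1) = C(349, 7) = 117774526188844.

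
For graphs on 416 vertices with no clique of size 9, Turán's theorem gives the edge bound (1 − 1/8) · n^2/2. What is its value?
Turán density bound = (7/8) · 416^2/2 = 75712

Turán's theorem: ex(n, K_{r+1}) is achieved by the complete r-partite Turán graph T(n, r) with parts as balanced as possible, and is at most (1 − 1/r) · n^2/2. For r = 8, n = 416: the density bound is (7/8) · 173056/2 = 75712. Since 8 ∣ 416, the Turán graph T(416, 8) has parts of equal size 52, and its edge count e(T(416, 8)) = 75712 attains the density bound exactly.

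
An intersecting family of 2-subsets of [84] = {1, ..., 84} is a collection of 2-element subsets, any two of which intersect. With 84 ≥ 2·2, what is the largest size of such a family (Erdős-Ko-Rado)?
max |F| = C(83, 1) = 83

Erdős-Ko-Rado (1961): when n ≥ 2k, max |F| = C(n−1, k−1). The bound is attained by the star {A : i ∈ A} for any fixed i ∈ [n]. Here C(84−1, 2−1) = C(83, 1) = 83.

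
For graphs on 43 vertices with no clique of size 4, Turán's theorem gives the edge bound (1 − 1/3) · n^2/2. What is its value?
Turán density bound = (2/3) · 43^2/2 = 1849/3 ≈ 616.3333

Turán's theorem: ex(n, K_{r+1}) is achieved by the complete r-partite Turán graph T(n, r) with parts as balanced as possible, and is at most (1 − 1/r) · n^2/2. For r = 3, n = 43: the density bound is (2/3) · 1849/2 = 1849/3 ≈ 616.3333. The integer-valued extremum is e(T(43, 3)) = 616, which is strictly less than the density bound 1849/3 since 3 ∤ 43 (the parts of T(43, 3) cannot all be equal).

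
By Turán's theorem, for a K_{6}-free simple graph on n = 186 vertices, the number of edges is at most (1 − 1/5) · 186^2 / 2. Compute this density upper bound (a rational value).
Turán density bound = (4/5) · 186^2/2 = 69192/5 ≈ 13838.4

Turán's theorem: ex(n, K_{r+1}) is achieved by the complete r-partite Turán graph T(n, r) with parts as balanced as possible, and is at most (1 − 1/r) · n^2/2. For r = 5, n = 186: the density bound is (4/5) · 34596/2 = 69192/5 ≈ 13838.4. The integer-valued extremum is e(T(186, 5)) = 13838, which is strictly less than the density bound 69192/5 since 5 ∤ 186 (the parts of T(186, 5) cannot all be equal).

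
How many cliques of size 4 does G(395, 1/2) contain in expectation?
E[# K_4] = C(395, 4) · (1/2)^C(4, 2) = 998988970 / 2^6 = 499494485/32 = 15609202.65625

For each 4-subset S of vertices (there are C(395, 4) = 998988970 such S), let X_S = 1 if S induces a K_4 (all C(4, 2) = 6 edges present). Then P(X_S = 1) = (1/2)^6 = 1/64. By linearity of expectation, E[# K_4] = C(395, 4) · (1/2)^6 = 998988970 / 64 = 499494485/32 = 15609202.65625.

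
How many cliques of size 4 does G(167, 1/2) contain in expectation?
E[# K_4] = C(167, 4) · (1/2)^C(4, 2) = 31256555 / 2^6 = 488383.671875

For each 4-subset S of vertices (there are C(167, 4) = 31256555 such S), let X_S = 1 if S induces a K_4 (all C(4, 2) = 6 edges present). Then P(X_S = 1) = (1/2)^6 = 1/64. By linearity of expectation, E[# K_4] = C(167, 4) · (1/2)^6 = 31256555 / 64 = 488383.671875.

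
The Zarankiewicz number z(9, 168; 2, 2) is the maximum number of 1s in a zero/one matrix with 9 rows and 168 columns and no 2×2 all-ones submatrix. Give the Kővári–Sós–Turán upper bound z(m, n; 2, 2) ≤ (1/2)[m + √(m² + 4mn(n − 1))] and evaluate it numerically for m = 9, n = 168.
z(9, 168; 2, 2) ≤ (1/2)[9 + √(9² + 4·9·168·167)] = (1/2)[9 + √1010097] = 507.0179

Kővári–Sós–Turán: let r_1, ..., r_9 be the row sums and z = Σ r_i the total number of 1s. Each pair of columns can share at most one row with both entries 1 (else a 2×2 all-ones block appears), so Σ_i C(r_i, 2) ≤ C(168, 2) = 14028. By convexity Σ_i C(r_i, 2) ≥ 9·C(z/9, 2) = z(z − 9)/(2·9), giving z² − 9z − 9·168·167 ≤ 0 and hence z ≤ (1/2)[9 + √(81 + 4·252504)] = (1/2)[9 + √1010097] ≈ (1/2)(9 + 1005.0358) = 507.0179.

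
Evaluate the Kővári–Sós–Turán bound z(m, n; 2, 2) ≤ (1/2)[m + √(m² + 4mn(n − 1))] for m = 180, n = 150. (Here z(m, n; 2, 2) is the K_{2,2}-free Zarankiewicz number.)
z(180, 150; 2, 2) ≤ (1/2)[180 + √(180² + 4·180·150·149)] = (1/2)[180 + √16124400] = 2097.7599

Kővári–Sós–Turán: let r_1, ..., r_180 be the row sums and z = Σ r_i the total number of 1s. Each pair of columns can share at most one row with both entries 1 (else a 2×2 all-ones block appears), so Σ_i C(r_i, 2) ≤ C(150, 2) = 11175. By convexity Σ_i C(r_i, 2) ≥ 180·C(z/180, 2) = z(z − 180)/(2·180), giving z² − 180z − 180·150·149 ≤ 0 and hence z ≤ (1/2)[180 + √(32400 + 4·4023000)] = (1/2)[180 + √16124400] ≈ (1/2)(180 + 4015.5199) = 2097.7599.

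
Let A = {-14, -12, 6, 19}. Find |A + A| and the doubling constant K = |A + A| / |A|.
K = |A + A| / |A| = 10/4 = 5/2

Enumerate A + A = {a + b : a, b ∈ A}. With |A| = 4, there are |A|^2 = 16 ordered sum pairs; collecting distinct values, A + A = {-28, -26, -24, -8, -6, 5, 7, 12, 25, 38}, so |A + A| = 10. Thus K = 10/4 = 5/2. For comparison, the minimum possible |A + A| over all 4-element sets is 2·4 − 1 = 7 (so min K = 7/4), attained only by arithmetic progressions.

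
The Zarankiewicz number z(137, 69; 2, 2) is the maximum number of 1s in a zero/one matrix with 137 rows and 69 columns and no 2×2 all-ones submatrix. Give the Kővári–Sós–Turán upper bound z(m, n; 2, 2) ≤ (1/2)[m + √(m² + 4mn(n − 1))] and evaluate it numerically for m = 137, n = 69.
z(137, 69; 2, 2) ≤ (1/2)[137 + √(137² + 4·137·69·68)] = (1/2)[137 + √2589985] = 873.1715

Kővári–Sós–Turán: let r_1, ..., r_137 be the row sums and z = Σ r_i the total number of 1s. Each pair of columns can share at most one row with both entries 1 (else a 2×2 all-ones block appears), so Σ_i C(r_i, 2) ≤ C(69, 2) = 2346. By convexity Σ_i C(r_i, 2) ≥ 137·C(z/137, 2) = z(z − 137)/(2·137), giving z² − 137z − 137·69·68 ≤ 0 and hence z ≤ (1/2)[137 + √(18769 + 4·642804)] = (1/2)[137 + √2589985] ≈ (1/2)(137 + 1609.343) = 873.1715.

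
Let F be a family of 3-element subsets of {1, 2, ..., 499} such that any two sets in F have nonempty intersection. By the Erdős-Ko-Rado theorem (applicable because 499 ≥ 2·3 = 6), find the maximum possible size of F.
max |F| = C(498, 2) = 123753

The Erdős-Ko-Rado theorem states: for n ≥ 2k, an intersecting family of k-subsets of an n-element set has size at most C(n − 1, k − 1), with equality for 'star' families {A ⊆ [n] : |A| = k, i ∈ A} (fix an element i). For n = 499, k = 3: C(498, 2) = 123753.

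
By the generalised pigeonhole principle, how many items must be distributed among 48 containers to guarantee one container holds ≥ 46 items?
n = (46 − 1)·48 + 1 = 2161

By the generalised pigeonhole principle, to guarantee some box contains ≥ r objects we need more than (r − 1) · k objects total. Threshold: n = (r − 1) · k + 1. With r = 46 and k = 48: n = 45 · 48 + 1 = 2160 + 1 = 2161. For n = 2160 = 45 · 48, we can put exactly 45 objects in every box, avoiding 46 in any single one — so 2161 is tight.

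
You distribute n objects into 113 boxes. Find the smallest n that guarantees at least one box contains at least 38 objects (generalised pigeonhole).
n = (38 − 1)·113 + 1 = 4182

By the generalised pigeonhole principle, to guarantee some box contains ≥ r objects we need more than (r − 1) · k objects total. Threshold: n = (r − 1) · k + 1. With r = 38 and k = 113: n = 37 · 113 + 1 = 4181 + 1 = 4182. For n = 4181 = 37 · 113, we can put exactly 37 objects in every box, avoiding 38 in any single one — so 4182 is tight.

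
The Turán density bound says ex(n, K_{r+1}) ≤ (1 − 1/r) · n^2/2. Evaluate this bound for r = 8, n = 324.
Turán density bound = (7/8) · 324^2/2 = 45927

Turán's theorem: ex(n, K_{r+1}) is achieved by the complete r-partite Turán graph T(n, r) with parts as balanced as possible, and is at most (1 − 1/r) · n^2/2. For r = 8, n = 324: the density bound is (7/8) · 104976/2 = 45927. The integer-valued extremum is e(T(324, 8)) = 45926, which is strictly less than the density bound 45927 since 8 ∤ 324 (the parts of T(324, 8) cannot all be equal).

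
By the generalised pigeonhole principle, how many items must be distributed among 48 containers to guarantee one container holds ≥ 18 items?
n = (18 − 1)·48 + 1 = 817

By the generalised pigeonhole principle, to guarantee some box contains ≥ r objects we need more than (r − 1) · k objects total. Threshold: n = (r − 1) · k + 1. With r = 18 and k = 48: n = 17 · 48 + 1 = 816 + 1 = 817. For n = 816 = 17 · 48, we can put exactly 17 objects in every box, avoiding 18 in any single one — so 817 is tight.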